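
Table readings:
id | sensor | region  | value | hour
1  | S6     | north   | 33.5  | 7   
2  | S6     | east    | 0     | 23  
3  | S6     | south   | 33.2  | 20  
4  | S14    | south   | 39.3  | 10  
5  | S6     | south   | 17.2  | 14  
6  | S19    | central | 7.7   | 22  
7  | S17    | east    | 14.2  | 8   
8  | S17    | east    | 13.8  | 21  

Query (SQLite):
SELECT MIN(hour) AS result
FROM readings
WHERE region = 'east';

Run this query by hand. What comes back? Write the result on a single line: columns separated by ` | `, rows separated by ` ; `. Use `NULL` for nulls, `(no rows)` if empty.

8

Rows where region='east' → hour values: [23, 8, 21].
MIN of non-NULL values = 8.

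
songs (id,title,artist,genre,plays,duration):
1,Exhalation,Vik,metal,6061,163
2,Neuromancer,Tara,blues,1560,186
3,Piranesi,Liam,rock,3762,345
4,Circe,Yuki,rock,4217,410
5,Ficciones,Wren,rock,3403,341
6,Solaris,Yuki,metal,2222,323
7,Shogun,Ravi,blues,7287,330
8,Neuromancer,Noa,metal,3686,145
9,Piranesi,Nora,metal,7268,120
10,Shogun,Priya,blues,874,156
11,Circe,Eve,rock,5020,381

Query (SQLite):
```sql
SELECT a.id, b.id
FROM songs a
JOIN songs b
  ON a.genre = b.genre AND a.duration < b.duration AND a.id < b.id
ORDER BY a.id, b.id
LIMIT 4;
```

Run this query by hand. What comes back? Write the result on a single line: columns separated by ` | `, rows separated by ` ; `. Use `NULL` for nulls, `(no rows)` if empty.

1 | 6 ; 2 | 7 ; 3 | 4 ; 3 | 11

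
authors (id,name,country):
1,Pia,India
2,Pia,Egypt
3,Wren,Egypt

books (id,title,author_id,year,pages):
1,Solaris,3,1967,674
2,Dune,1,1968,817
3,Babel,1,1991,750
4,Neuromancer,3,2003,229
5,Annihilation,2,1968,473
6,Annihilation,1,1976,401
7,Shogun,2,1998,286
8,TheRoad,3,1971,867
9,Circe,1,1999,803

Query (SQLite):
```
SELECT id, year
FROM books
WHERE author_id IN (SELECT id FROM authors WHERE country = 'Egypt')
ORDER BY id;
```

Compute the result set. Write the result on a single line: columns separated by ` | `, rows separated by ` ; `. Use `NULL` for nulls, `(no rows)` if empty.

1 | 1967 ; 4 | 2003 ; 5 | 1968 ; 7 | 1998 ; 8 | 1971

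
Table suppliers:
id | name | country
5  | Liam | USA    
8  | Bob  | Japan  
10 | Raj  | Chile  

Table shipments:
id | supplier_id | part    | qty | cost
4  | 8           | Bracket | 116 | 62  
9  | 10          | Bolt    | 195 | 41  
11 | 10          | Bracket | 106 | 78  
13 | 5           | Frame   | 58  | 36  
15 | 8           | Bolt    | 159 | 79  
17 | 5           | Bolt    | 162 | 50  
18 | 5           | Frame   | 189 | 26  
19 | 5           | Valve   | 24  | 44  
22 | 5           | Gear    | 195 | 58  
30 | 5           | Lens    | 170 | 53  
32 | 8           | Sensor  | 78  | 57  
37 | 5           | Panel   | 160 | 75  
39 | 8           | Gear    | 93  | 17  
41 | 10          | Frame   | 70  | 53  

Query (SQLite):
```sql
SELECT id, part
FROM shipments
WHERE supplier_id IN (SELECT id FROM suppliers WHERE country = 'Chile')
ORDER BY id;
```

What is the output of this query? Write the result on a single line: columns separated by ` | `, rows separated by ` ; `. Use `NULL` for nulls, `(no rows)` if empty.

9 | Bolt ; 11 | Bracket ; 41 | Frame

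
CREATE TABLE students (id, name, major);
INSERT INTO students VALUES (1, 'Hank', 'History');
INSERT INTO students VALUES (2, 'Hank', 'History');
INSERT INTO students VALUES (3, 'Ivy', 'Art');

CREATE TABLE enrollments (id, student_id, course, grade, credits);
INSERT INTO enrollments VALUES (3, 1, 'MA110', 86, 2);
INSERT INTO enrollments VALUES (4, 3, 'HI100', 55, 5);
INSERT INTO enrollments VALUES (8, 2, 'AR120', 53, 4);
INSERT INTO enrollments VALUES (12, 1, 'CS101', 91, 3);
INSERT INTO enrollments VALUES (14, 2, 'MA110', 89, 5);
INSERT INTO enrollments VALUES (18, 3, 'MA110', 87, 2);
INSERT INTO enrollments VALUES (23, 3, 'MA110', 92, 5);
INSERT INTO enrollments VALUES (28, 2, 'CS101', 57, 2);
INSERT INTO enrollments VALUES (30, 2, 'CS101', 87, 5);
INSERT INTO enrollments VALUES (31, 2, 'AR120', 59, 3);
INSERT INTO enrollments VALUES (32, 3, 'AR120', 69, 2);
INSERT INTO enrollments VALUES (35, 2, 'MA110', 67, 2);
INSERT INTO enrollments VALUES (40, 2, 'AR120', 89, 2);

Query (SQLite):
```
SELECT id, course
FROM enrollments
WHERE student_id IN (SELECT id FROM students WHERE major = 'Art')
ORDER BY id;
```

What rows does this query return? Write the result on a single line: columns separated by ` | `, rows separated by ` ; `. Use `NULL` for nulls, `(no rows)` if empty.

4 | HI100 ; 18 | MA110 ; 23 | MA110 ; 32 | AR120

Inner query: students.id where major = 'Art'.
Outer: keep enrollments rows whose student_id is in that set.
Inner query → {3}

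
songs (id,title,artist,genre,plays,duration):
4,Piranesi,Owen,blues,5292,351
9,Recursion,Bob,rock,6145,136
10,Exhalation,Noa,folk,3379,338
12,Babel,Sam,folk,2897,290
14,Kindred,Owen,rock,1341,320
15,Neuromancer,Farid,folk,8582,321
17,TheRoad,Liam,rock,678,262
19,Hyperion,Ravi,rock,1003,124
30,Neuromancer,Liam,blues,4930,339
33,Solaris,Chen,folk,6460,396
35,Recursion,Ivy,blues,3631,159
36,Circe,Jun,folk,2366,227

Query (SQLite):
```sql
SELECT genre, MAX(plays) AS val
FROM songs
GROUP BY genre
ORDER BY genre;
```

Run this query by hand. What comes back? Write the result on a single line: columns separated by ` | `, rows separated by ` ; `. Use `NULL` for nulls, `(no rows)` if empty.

blues | 5292 ; folk | 8582 ; rock | 6145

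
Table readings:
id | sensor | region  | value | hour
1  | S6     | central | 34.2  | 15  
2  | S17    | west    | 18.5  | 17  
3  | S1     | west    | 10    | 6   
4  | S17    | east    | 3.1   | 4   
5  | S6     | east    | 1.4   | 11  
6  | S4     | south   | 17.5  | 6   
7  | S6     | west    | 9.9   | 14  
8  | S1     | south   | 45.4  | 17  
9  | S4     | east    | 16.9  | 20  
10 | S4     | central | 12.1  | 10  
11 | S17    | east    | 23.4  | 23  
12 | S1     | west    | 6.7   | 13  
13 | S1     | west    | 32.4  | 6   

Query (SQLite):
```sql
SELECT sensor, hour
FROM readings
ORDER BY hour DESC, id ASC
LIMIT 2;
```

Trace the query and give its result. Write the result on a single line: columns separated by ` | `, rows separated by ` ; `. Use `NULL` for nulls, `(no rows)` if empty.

S17 | 23 ; S4 | 20

Sort by hour desc, tiebreak id asc: (23, id=11), (20, id=9), (17, id=2), (17, id=8), (15, id=1) …. Take first 2.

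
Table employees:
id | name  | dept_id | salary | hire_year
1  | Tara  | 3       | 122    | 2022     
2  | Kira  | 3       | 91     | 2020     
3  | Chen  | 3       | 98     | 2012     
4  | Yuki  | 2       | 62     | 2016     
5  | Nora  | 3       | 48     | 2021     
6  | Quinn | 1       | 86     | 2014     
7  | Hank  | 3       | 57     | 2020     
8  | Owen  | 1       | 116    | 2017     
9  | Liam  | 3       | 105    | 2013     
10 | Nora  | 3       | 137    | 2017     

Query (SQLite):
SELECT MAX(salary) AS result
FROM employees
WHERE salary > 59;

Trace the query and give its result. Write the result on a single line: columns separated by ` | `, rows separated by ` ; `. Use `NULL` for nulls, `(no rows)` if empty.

Rows where salary > 59 → salary values: [122, 91, 98, 62, 86, 116, 105, 137].
MAX of non-NULL values = 137.

137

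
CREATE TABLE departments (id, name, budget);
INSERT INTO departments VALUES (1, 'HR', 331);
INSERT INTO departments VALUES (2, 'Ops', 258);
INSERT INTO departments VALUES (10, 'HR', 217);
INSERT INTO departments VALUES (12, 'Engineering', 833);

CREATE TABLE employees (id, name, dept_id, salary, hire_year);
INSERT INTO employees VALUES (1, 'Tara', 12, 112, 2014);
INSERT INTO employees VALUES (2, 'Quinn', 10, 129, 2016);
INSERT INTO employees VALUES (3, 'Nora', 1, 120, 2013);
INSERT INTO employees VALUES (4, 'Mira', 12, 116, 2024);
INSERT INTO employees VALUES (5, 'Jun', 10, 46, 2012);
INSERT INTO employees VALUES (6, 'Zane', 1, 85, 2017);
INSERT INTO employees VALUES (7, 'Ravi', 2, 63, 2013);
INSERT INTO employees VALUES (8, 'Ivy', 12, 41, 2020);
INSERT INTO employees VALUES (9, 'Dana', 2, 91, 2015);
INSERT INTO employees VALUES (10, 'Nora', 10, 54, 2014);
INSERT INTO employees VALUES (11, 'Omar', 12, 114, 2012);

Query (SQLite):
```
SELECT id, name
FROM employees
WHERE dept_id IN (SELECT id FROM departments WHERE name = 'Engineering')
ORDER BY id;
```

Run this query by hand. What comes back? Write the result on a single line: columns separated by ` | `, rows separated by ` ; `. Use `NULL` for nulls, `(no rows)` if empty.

1 | Tara ; 4 | Mira ; 8 | Ivy ; 11 | Omar

Inner query: departments.id where name = 'Engineering'.
Outer: keep employees rows whose dept_id is in that set.
Inner query → {12}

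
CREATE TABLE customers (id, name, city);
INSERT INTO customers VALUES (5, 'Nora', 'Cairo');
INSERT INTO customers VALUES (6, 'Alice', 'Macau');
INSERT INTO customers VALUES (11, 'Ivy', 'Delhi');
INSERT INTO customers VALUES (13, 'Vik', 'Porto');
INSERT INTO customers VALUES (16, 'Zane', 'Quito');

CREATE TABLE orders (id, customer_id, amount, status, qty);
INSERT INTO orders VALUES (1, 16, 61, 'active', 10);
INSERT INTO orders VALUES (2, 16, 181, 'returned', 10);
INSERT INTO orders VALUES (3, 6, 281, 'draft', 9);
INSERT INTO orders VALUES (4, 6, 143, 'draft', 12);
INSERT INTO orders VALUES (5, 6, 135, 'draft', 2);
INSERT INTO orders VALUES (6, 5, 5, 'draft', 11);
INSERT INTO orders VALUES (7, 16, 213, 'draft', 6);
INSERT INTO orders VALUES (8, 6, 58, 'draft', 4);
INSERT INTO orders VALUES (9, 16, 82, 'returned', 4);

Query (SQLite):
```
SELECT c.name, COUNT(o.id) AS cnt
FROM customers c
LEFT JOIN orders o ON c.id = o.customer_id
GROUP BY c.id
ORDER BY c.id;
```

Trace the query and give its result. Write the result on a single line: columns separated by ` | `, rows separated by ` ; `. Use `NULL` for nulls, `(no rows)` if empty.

LEFT JOIN keeps every customers row; unmatched ones get NULL for orders columns.
Group by customers.id and compute COUNT(o.id). COUNT(col) of an all-NULL group is 0.
  5: ids {6} → COUNT(o.id)=1
  6: ids {3, 4, 5, 8} → COUNT(o.id)=4
  11: ids {—} → COUNT(o.id)=0
  13: ids {—} → COUNT(o.id)=0
  16: ids {1, 2, 7, 9} → COUNT(o.id)=4

Nora | 1 ; Alice | 4 ; Ivy | 0 ; Vik | 0 ; Zane | 4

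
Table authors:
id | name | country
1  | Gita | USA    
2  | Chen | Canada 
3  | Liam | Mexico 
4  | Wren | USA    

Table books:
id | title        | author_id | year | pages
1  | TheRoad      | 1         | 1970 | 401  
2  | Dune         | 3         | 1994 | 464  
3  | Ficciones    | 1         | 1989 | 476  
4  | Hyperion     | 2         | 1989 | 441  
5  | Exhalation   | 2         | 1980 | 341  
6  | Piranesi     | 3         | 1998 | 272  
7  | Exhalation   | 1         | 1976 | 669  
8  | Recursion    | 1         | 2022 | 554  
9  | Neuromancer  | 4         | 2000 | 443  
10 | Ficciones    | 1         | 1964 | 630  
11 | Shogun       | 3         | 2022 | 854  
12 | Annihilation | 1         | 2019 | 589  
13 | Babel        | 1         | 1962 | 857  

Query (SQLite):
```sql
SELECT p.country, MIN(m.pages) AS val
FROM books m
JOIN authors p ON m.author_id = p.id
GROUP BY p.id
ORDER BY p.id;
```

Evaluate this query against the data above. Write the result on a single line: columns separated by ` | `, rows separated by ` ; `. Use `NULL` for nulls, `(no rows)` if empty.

Join each books row to its authors via author_id.
Group joined rows by authors.id; compute MIN(m.pages) per group.
  1: ids {1, 3, 7, 8, 10, 12, 13} → MIN(m.pages)=401
  2: ids {4, 5} → MIN(m.pages)=341
  3: ids {2, 6, 11} → MIN(m.pages)=272
  4: ids {9} → MIN(m.pages)=443

USA | 401 ; Canada | 341 ; Mexico | 272 ; USA | 443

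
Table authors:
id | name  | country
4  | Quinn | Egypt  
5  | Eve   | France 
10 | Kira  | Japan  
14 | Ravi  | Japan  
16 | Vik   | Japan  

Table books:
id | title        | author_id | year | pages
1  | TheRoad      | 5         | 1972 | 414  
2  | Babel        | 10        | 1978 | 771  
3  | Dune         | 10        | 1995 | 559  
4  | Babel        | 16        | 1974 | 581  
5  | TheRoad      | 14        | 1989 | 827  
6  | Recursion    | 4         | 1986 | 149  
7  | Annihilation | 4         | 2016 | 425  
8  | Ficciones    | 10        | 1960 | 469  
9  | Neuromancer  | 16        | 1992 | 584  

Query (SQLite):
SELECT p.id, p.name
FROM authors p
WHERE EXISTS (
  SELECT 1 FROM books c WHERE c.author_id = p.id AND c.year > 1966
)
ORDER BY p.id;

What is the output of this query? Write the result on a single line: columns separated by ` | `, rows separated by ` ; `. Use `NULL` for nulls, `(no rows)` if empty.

4 | Quinn ; 5 | Eve ; 10 | Kira ; 14 | Ravi ; 16 | Vik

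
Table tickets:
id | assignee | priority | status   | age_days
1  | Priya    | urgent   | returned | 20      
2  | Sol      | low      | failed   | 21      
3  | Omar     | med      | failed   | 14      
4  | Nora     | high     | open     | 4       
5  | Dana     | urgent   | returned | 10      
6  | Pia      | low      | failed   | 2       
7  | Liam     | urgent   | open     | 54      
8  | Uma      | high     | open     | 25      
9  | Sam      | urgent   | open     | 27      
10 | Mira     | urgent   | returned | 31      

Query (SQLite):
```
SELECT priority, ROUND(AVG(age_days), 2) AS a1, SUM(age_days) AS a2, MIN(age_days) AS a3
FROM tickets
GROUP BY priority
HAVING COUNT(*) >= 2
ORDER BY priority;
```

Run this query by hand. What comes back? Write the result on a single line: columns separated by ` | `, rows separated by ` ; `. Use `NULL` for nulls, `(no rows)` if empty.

high | 14.5 | 29 | 4 ; low | 11.5 | 23 | 2 ; urgent | 28.4 | 142 | 10

Group tickets by priority.
Per group compute: ROUND(AVG(age_days), 2), SUM(age_days), MIN(age_days).
HAVING: drop groups with fewer than 2 rows.
  high: ids {4, 8} → ROUND(AVG(age_days), 2)=14.5, SUM(age_days)=29, MIN(age_days)=4
  low: ids {2, 6} → ROUND(AVG(age_days), 2)=11.5, SUM(age_days)=23, MIN(age_days)=2
  med: ids {3} → ROUND(AVG(age_days), 2)=14, SUM(age_days)=14, MIN(age_days)=14
  urgent: ids {1, 5, 7, 9, 10} → ROUND(AVG(age_days), 2)=28.4, SUM(age_days)=142, MIN(age_days)=10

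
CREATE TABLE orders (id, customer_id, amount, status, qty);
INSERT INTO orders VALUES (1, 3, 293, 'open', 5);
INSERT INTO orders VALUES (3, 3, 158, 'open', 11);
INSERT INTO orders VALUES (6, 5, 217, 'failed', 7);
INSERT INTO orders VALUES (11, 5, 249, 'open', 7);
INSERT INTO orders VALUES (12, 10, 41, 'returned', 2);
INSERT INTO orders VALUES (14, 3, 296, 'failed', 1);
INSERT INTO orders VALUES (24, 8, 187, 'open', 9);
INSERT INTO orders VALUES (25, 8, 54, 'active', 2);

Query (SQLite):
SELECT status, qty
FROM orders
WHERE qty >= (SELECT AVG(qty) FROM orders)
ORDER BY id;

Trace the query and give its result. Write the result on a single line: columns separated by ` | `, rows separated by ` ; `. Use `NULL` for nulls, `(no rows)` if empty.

Scalar subquery: AVG(qty) over all orders rows = 5.5.
Keep rows where qty >= that value.

open | 11 ; failed | 7 ; open | 7 ; open | 9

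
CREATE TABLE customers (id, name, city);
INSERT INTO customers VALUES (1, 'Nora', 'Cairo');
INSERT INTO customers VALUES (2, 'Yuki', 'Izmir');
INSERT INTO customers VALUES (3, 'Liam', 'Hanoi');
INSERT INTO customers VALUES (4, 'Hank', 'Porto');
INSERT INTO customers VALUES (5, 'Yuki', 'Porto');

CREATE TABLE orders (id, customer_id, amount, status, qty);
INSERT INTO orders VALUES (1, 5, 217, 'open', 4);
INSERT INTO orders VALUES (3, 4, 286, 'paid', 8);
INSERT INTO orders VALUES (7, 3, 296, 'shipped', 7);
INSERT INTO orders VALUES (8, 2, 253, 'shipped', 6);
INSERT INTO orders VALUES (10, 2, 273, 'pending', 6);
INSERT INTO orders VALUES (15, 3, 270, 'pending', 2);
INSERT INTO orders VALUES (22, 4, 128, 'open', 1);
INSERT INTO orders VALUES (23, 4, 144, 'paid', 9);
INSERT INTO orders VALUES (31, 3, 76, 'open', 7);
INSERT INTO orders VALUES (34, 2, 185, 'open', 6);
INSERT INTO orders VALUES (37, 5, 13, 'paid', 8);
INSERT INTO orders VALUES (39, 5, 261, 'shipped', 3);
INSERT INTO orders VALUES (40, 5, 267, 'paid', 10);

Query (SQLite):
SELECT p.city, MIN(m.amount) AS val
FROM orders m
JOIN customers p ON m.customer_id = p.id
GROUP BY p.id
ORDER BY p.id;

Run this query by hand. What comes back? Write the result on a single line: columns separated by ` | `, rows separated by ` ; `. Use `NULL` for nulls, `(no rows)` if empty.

Izmir | 185 ; Hanoi | 76 ; Porto | 128 ; Porto | 13

Join each orders row to its customers via customer_id.
Group joined rows by customers.id; compute MIN(m.amount) per group.
  2: ids {8, 10, 34} → MIN(m.amount)=185
  3: ids {7, 15, 31} → MIN(m.amount)=76
  4: ids {3, 22, 23} → MIN(m.amount)=128
  5: ids {1, 37, 39, 40} → MIN(m.amount)=13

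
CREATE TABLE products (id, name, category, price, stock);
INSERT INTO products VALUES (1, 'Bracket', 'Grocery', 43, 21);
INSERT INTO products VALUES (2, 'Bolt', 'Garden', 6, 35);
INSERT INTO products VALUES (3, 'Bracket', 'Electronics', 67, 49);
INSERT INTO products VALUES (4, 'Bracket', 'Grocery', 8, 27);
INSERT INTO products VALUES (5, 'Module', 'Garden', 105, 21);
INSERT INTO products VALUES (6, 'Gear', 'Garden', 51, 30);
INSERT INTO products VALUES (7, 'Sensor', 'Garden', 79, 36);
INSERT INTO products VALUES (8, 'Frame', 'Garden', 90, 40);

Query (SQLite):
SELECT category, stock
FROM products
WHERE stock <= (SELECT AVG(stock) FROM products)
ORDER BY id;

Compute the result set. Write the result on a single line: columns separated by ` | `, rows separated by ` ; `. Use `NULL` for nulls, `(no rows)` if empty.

Scalar subquery: AVG(stock) over all products rows = 32.375.
Keep rows where stock <= that value.

Grocery | 21 ; Grocery | 27 ; Garden | 21 ; Garden | 30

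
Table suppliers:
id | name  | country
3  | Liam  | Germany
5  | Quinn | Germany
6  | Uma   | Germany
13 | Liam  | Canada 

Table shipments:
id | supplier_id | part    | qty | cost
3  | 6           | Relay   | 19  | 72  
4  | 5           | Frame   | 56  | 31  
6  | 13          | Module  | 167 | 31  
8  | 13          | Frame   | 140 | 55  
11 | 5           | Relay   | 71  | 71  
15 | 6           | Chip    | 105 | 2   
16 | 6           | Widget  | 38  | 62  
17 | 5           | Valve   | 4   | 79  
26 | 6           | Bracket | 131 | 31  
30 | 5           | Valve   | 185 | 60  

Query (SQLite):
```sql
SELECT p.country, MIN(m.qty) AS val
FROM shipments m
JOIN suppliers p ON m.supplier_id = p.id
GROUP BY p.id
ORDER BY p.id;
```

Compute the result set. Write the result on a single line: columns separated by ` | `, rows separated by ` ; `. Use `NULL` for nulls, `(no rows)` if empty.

Germany | 4 ; Germany | 19 ; Canada | 140

Join each shipments row to its suppliers via supplier_id.
Group joined rows by suppliers.id; compute MIN(m.qty) per group.
  5: ids {4, 11, 17, 30} → MIN(m.qty)=4
  6: ids {3, 15, 16, 26} → MIN(m.qty)=19
  13: ids {6, 8} → MIN(m.qty)=140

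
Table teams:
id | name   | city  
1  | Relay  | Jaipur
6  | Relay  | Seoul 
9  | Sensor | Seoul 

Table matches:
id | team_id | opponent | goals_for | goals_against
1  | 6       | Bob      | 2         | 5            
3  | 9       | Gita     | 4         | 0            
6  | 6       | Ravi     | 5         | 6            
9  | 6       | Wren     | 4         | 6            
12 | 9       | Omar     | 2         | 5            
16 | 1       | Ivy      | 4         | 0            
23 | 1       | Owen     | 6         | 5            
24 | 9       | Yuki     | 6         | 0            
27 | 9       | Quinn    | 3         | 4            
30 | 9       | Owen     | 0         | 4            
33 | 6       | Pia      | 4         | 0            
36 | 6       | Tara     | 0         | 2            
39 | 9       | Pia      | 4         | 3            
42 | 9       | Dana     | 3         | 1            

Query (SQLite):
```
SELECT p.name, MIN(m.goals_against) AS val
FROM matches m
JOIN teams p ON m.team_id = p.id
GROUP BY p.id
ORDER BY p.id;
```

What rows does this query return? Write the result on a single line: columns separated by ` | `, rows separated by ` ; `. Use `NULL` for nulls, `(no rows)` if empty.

Relay | 0 ; Relay | 0 ; Sensor | 0

Join each matches row to its teams via team_id.
Group joined rows by teams.id; compute MIN(m.goals_against) per group.
  1: ids {16, 23} → MIN(m.goals_against)=0
  6: ids {1, 6, 9, 33, 36} → MIN(m.goals_against)=0
  9: ids {3, 12, 24, 27, 30, 39, 42} → MIN(m.goals_against)=0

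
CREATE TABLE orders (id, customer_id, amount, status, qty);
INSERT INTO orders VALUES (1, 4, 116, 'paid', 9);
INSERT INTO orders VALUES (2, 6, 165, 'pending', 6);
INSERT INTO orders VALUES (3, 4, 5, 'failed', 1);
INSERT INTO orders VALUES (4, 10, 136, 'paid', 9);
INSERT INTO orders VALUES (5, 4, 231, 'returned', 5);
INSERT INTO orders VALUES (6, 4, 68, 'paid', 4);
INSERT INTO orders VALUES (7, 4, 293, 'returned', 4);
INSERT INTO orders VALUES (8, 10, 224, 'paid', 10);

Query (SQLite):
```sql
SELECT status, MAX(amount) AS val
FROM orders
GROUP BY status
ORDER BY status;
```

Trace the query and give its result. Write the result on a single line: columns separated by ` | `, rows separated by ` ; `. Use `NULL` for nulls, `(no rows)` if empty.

failed | 5 ; paid | 224 ; pending | 165 ; returned | 293

Partition orders by status; compute MAX(amount) within each group.
  failed: ids {3} → MAX(amount)=5
  paid: ids {1, 4, 6, 8} → MAX(amount)=224
  pending: ids {2} → MAX(amount)=165
  returned: ids {5, 7} → MAX(amount)=293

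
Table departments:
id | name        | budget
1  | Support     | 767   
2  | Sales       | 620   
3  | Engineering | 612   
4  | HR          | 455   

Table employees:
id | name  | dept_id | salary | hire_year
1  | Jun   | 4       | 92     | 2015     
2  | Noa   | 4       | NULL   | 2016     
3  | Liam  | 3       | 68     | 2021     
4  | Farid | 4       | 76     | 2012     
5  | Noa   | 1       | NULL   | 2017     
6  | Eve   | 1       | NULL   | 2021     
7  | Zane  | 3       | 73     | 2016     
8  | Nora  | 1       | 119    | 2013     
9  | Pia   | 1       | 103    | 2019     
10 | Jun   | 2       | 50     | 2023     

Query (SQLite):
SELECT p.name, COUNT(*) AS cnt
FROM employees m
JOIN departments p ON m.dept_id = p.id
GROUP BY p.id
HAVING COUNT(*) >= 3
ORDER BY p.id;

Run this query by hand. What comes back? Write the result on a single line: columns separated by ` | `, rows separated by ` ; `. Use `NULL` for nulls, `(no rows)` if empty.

Join each employees row to its departments via dept_id.
Group joined rows by departments.id; compute COUNT(*) per group.
HAVING: keep groups with count ≥ 3.
  1: ids {5, 6, 8, 9} → COUNT(*)=4
  2: ids {10} → COUNT(*)=1
  3: ids {3, 7} → COUNT(*)=2
  4: ids {1, 2, 4} → COUNT(*)=3

Support | 4 ; HR | 3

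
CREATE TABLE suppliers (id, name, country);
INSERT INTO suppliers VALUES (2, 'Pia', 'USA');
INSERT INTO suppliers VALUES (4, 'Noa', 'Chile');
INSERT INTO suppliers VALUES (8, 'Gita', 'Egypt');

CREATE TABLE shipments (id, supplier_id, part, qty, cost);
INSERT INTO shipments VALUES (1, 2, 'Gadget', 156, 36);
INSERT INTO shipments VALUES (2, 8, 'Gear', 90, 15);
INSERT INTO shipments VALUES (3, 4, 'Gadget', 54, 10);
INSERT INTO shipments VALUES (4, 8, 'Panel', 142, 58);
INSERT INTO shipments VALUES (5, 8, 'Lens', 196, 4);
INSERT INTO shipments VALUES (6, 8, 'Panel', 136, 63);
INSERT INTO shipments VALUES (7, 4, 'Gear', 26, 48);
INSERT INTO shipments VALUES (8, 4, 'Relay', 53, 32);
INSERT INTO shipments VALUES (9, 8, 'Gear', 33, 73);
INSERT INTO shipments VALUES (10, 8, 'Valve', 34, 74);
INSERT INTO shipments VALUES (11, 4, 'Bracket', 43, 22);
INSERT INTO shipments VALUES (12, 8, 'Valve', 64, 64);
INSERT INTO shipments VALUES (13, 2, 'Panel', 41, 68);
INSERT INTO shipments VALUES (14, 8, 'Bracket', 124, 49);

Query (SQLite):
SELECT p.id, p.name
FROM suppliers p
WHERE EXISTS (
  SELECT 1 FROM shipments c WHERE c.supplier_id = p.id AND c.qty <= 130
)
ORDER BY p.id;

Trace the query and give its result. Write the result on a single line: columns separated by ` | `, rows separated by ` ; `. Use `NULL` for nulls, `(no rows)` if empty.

2 | Pia ; 4 | Noa ; 8 | Gita

For each suppliers row, check whether any shipments with matching supplier_id has qty <= 130.
Keep rows where that is true.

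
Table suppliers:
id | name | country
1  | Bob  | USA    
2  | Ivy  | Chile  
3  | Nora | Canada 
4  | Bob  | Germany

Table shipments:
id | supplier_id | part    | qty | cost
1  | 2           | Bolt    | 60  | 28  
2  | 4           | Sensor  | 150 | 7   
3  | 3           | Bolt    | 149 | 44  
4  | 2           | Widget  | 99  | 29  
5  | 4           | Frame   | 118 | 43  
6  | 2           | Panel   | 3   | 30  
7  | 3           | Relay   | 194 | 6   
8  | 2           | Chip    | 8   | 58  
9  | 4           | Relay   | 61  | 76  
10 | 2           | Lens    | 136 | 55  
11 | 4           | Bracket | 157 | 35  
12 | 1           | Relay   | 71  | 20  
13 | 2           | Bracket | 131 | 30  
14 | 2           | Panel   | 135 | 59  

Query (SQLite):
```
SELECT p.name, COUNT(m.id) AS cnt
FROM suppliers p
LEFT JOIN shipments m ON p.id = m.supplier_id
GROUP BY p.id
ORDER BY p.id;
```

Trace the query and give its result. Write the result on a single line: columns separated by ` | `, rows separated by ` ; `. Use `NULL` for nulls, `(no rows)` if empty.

LEFT JOIN keeps every suppliers row; unmatched ones get NULL for shipments columns.
Group by suppliers.id and compute COUNT(m.id). COUNT(col) of an all-NULL group is 0.
  1: ids {12} → COUNT(m.id)=1
  2: ids {1, 4, 6, 8, 10, 13, 14} → COUNT(m.id)=7
  3: ids {3, 7} → COUNT(m.id)=2
  4: ids {2, 5, 9, 11} → COUNT(m.id)=4

Bob | 1 ; Ivy | 7 ; Nora | 2 ; Bob | 4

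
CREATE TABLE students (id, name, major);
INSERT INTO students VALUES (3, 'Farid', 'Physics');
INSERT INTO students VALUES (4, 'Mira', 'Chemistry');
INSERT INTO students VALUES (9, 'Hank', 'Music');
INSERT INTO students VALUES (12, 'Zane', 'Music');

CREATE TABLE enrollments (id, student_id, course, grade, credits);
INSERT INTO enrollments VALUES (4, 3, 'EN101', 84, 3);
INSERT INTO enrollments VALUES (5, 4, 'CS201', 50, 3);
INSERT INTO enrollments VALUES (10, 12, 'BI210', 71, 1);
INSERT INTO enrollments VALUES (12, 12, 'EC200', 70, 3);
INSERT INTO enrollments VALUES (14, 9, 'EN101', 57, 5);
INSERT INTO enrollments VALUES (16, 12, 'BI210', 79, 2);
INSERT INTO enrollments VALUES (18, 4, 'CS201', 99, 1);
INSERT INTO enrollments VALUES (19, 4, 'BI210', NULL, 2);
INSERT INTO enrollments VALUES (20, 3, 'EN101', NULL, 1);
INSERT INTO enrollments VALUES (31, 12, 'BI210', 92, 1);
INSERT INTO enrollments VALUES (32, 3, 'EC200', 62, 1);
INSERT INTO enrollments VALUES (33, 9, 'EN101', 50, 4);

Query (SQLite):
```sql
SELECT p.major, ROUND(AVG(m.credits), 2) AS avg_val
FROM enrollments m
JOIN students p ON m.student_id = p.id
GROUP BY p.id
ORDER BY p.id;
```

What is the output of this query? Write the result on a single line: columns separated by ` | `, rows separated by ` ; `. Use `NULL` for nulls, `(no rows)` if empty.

Physics | 1.67 ; Chemistry | 2 ; Music | 4.5 ; Music | 1.75

Join each enrollments row to its students via student_id.
Group joined rows by students.id; compute ROUND(AVG(m.credits), 2) per group.
  3: ids {4, 20, 32} → ROUND(AVG(m.credits), 2)=1.67
  4: ids {5, 18, 19} → ROUND(AVG(m.credits), 2)=2
  9: ids {14, 33} → ROUND(AVG(m.credits), 2)=4.5
  12: ids {10, 12, 16, 31} → ROUND(AVG(m.credits), 2)=1.75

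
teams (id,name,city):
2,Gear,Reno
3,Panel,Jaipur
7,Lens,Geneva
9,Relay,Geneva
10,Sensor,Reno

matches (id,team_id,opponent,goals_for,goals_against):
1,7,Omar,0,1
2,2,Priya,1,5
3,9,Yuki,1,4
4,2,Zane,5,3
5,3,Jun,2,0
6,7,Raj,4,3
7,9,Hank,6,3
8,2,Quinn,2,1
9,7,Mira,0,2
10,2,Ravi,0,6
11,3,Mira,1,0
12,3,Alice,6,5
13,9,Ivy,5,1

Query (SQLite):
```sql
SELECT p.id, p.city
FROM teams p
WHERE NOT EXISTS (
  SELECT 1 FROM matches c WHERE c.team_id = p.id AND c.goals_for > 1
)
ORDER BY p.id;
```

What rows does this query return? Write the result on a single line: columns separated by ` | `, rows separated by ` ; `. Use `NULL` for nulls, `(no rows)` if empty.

10 | Reno

For each teams row, check whether any matches with matching team_id has goals_for > 1.
Keep rows where that is false.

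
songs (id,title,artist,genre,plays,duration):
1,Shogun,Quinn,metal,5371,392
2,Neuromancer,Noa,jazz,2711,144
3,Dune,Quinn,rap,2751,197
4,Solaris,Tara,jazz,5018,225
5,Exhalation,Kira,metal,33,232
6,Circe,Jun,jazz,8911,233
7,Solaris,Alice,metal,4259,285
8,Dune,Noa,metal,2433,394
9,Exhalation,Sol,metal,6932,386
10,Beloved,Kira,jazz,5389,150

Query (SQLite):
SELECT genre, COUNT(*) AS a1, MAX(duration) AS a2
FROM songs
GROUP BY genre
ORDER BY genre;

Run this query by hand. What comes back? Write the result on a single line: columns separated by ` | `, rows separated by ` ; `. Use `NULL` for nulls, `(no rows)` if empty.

jazz | 4 | 233 ; metal | 5 | 394 ; rap | 1 | 197

Group songs by genre.
Per group compute: COUNT(*), MAX(duration).
  jazz: ids {2, 4, 6, 10} → COUNT(*)=4, MAX(duration)=233
  metal: ids {1, 5, 7, 8, 9} → COUNT(*)=5, MAX(duration)=394
  rap: ids {3} → COUNT(*)=1, MAX(duration)=197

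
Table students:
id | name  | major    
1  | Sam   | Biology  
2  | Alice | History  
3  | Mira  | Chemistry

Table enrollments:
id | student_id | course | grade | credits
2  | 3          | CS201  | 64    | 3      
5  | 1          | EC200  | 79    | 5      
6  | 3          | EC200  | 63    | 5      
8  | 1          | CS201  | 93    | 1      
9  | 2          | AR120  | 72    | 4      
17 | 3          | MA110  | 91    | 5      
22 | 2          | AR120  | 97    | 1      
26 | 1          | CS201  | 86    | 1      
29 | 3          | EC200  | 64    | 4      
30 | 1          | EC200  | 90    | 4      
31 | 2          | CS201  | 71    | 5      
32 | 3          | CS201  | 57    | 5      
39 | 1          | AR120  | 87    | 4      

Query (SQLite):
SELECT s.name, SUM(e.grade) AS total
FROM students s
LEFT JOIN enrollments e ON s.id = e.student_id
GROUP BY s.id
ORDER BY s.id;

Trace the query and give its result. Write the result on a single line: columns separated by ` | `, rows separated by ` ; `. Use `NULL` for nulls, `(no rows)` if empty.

LEFT JOIN keeps every students row; unmatched ones get NULL for enrollments columns.
Group by students.id and compute SUM(e.grade). SUM over an all-NULL group is NULL.
  1: ids {5, 8, 26, 30, 39} → SUM(e.grade)=435
  2: ids {9, 22, 31} → SUM(e.grade)=240
  3: ids {2, 6, 17, 29, 32} → SUM(e.grade)=339

Sam | 435 ; Alice | 240 ; Mira | 339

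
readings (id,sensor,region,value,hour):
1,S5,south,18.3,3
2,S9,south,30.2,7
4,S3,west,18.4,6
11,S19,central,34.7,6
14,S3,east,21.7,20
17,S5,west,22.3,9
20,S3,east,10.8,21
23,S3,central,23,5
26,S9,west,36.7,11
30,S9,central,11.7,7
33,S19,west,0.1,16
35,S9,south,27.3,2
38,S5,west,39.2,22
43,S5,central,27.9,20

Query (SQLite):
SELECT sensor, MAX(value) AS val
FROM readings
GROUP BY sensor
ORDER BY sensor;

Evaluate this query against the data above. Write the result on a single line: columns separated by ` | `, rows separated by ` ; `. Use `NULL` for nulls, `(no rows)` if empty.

S19 | 34.7 ; S3 | 23 ; S5 | 39.2 ; S9 | 36.7

Partition readings by sensor; compute MAX(value) within each group.
  S19: ids {11, 33} → MAX(value)=34.7
  S3: ids {4, 14, 20, 23} → MAX(value)=23
  S5: ids {1, 17, 38, 43} → MAX(value)=39.2
  S9: ids {2, 26, 30, 35} → MAX(value)=36.7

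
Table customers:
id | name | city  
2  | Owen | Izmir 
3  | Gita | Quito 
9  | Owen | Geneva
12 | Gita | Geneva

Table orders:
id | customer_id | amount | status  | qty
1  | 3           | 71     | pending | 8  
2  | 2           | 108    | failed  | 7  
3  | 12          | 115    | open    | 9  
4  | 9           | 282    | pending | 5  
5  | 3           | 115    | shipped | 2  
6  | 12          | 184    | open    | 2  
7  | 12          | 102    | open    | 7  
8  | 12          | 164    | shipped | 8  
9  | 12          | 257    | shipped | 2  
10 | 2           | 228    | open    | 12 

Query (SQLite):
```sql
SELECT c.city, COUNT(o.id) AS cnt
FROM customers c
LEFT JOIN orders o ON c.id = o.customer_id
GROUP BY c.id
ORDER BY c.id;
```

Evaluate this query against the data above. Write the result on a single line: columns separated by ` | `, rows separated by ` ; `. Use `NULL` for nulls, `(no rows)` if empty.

LEFT JOIN keeps every customers row; unmatched ones get NULL for orders columns.
Group by customers.id and compute COUNT(o.id). COUNT(col) of an all-NULL group is 0.
  2: ids {2, 10} → COUNT(o.id)=2
  3: ids {1, 5} → COUNT(o.id)=2
  9: ids {4} → COUNT(o.id)=1
  12: ids {3, 6, 7, 8, 9} → COUNT(o.id)=5

Izmir | 2 ; Quito | 2 ; Geneva | 1 ; Geneva | 5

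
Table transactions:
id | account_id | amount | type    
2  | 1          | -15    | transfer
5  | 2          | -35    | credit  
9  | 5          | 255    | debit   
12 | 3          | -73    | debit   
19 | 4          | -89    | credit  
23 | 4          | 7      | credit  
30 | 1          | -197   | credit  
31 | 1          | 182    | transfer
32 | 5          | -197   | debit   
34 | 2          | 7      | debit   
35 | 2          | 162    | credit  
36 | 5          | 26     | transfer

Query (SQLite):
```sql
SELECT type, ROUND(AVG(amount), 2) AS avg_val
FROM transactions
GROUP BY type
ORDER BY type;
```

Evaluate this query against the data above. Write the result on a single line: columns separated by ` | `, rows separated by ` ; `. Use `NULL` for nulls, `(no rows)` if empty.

credit | -30.4 ; debit | -2 ; transfer | 64.33

Partition transactions by type; compute ROUND(AVG(amount), 2) within each group.
  credit: ids {5, 19, 23, 30, 35} → ROUND(AVG(amount), 2)=-30.4
  debit: ids {9, 12, 32, 34} → ROUND(AVG(amount), 2)=-2
  transfer: ids {2, 31, 36} → ROUND(AVG(amount), 2)=64.33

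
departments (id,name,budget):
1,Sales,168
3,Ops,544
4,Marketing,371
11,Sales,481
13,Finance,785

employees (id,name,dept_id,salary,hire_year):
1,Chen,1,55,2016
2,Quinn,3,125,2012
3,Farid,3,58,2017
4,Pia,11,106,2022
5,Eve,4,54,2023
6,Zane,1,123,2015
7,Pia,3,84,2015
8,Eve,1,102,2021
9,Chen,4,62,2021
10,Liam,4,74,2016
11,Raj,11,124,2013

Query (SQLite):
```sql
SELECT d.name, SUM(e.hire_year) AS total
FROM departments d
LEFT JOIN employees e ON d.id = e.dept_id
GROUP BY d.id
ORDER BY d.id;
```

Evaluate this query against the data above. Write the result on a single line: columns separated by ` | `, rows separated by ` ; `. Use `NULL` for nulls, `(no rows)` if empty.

Sales | 6052 ; Ops | 6044 ; Marketing | 6060 ; Sales | 4035 ; Finance | NULL

LEFT JOIN keeps every departments row; unmatched ones get NULL for employees columns.
Group by departments.id and compute SUM(e.hire_year). SUM over an all-NULL group is NULL.
  1: ids {1, 6, 8} → SUM(e.hire_year)=6052
  3: ids {2, 3, 7} → SUM(e.hire_year)=6044
  4: ids {5, 9, 10} → SUM(e.hire_year)=6060
  11: ids {4, 11} → SUM(e.hire_year)=4035
  13: ids {—} → SUM(e.hire_year)=NULL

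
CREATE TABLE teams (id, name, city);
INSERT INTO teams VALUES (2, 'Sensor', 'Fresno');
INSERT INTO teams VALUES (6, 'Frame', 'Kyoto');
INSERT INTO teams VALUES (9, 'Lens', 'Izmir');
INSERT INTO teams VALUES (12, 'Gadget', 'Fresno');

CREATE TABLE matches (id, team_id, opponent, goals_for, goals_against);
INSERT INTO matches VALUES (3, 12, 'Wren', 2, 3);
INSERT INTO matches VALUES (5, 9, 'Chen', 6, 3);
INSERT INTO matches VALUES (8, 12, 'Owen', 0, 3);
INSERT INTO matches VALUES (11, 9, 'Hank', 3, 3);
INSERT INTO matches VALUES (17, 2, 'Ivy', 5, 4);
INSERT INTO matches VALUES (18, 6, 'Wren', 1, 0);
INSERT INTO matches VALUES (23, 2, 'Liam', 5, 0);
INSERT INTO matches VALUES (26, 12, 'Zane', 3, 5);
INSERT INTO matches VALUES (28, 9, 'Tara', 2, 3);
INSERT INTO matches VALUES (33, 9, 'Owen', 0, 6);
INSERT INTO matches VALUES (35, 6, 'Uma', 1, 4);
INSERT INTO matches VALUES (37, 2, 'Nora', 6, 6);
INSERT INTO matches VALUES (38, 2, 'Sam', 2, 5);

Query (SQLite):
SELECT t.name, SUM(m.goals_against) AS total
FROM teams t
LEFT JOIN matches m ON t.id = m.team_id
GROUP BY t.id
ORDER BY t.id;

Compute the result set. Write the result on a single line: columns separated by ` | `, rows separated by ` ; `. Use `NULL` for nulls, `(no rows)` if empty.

Sensor | 15 ; Frame | 4 ; Lens | 15 ; Gadget | 11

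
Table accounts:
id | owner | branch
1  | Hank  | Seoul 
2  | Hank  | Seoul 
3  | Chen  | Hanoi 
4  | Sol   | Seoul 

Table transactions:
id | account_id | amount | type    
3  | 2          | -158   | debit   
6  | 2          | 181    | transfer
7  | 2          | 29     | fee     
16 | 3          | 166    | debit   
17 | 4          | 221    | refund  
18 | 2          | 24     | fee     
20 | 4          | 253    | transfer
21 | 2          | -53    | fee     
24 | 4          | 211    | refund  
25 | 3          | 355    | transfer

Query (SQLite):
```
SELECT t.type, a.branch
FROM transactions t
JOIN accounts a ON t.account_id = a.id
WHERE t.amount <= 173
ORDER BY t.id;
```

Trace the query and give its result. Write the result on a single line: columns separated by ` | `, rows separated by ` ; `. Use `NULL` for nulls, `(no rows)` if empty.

Each transactions row matches the accounts row where account_id = accounts.id.
Then keep rows with t.amount <= 173.

debit | Seoul ; fee | Seoul ; debit | Hanoi ; fee | Seoul ; fee | Seoul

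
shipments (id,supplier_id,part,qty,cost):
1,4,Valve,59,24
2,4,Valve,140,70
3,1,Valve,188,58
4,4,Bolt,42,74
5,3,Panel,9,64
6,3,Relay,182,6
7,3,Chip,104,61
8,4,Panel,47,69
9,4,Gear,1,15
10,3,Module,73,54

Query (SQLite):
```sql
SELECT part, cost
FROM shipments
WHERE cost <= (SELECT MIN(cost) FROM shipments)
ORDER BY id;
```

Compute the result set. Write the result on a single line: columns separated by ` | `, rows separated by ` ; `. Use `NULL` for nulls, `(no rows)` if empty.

Scalar subquery: MIN(cost) over all shipments rows = 6.
Keep rows where cost <= that value.

Relay | 6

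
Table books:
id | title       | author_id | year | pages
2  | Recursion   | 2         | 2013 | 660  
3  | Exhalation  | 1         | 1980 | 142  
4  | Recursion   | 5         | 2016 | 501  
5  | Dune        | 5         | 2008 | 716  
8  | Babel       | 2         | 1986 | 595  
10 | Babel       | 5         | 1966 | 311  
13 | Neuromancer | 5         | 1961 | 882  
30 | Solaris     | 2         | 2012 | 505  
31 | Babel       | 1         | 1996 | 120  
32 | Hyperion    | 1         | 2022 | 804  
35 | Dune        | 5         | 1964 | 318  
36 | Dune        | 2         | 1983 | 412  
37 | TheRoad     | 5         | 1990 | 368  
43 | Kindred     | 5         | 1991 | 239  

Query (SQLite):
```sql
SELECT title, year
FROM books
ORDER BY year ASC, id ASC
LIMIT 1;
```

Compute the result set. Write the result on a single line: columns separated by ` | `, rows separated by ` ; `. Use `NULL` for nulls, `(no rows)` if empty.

Neuromancer | 1961

Sort by year asc, tiebreak id asc: (1961, id=13), (1964, id=35), (1966, id=10), (1980, id=3) …. Take first 1.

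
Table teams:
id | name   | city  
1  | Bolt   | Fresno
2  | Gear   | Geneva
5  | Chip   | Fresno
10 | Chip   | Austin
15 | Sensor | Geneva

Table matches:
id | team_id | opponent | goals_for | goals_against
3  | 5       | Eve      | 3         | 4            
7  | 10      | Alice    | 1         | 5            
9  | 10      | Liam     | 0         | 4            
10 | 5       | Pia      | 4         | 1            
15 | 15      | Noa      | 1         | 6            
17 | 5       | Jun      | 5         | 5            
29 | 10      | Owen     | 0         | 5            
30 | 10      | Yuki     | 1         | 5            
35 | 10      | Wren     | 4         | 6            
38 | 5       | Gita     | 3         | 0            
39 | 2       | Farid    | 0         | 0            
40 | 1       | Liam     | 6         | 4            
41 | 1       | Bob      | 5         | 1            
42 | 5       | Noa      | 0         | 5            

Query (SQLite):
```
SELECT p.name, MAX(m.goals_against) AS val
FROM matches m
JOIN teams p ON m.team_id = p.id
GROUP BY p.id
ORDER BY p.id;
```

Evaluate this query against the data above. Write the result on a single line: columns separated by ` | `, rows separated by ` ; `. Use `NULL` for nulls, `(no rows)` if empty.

Bolt | 4 ; Gear | 0 ; Chip | 5 ; Chip | 6 ; Sensor | 6

Join each matches row to its teams via team_id.
Group joined rows by teams.id; compute MAX(m.goals_against) per group.
  1: ids {40, 41} → MAX(m.goals_against)=4
  2: ids {39} → MAX(m.goals_against)=0
  5: ids {3, 10, 17, 38, 42} → MAX(m.goals_against)=5
  10: ids {7, 9, 29, 30, 35} → MAX(m.goals_against)=6
  15: ids {15} → MAX(m.goals_against)=6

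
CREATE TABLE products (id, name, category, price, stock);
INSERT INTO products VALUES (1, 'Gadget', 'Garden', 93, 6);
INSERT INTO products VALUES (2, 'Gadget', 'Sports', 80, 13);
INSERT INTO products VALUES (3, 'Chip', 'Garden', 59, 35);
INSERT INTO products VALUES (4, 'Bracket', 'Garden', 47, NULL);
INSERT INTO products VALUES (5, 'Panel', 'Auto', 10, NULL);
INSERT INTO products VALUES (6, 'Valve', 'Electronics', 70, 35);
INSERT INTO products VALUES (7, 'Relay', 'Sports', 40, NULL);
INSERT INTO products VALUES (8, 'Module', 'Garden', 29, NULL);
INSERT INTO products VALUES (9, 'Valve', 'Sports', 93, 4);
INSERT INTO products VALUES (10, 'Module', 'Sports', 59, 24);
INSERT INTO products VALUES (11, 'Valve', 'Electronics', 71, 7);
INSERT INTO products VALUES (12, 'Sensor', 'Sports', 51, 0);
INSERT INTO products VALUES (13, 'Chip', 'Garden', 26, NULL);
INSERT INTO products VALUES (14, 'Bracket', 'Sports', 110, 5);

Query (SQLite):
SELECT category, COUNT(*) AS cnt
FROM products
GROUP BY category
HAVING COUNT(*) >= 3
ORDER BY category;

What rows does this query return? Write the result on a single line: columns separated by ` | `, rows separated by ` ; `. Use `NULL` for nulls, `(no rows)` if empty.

Garden | 5 ; Sports | 6

Partition products by category; compute COUNT(*) within each group.
HAVING: keep groups with count ≥ 3.
  Auto: ids {5} → COUNT(*)=1
  Electronics: ids {6, 11} → COUNT(*)=2
  Garden: ids {1, 3, 4, 8, 13} → COUNT(*)=5
  Sports: ids {2, 7, 9, 10, 12, 14} → COUNT(*)=6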